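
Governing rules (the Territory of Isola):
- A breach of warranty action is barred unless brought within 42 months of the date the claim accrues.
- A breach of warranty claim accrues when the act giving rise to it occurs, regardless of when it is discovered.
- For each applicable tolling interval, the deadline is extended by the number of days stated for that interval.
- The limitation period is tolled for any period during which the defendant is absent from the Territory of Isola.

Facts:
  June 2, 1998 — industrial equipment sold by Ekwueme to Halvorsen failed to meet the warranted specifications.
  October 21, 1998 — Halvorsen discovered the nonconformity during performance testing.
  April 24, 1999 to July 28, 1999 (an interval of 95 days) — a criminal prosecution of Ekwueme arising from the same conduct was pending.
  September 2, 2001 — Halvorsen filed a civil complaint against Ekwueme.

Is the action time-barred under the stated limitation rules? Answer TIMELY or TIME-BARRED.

TIMELY

Because the rule ties accrual to occurrence, the claim accrued on June 2, 1998, not on the October 21, 1998 discovery date.
The untolled deadline — 42 months after June 2, 1998 — is December 2, 2001.
The pending criminal prosecution from April 24, 1999 to July 28, 1999 does not toll the period, because no stated rule makes a criminal prosecution a tolling event.
Halvorsen filed on September 2, 2001, before the December 2, 2001 deadline, so the action is timely.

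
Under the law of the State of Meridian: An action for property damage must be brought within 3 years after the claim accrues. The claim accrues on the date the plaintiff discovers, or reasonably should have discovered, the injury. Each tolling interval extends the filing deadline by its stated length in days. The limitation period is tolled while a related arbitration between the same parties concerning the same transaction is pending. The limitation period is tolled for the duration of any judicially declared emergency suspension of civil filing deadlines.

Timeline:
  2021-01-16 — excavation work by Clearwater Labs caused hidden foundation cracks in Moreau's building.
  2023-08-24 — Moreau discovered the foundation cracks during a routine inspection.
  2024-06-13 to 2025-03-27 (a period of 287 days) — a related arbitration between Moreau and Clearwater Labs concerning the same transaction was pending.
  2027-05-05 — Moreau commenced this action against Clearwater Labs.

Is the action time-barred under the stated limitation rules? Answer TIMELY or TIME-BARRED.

Accrual is tied to discovery, so the period began on 2023-08-24 rather than on 2021-01-16 when the act occurred.
3 years from 2023-08-24 is 2026-08-24.
Because the pending related arbitration ran from 2024-06-13 to 2025-03-27, the deadline is extended by 287 days to 2027-06-07.
The 2027-05-05 filing precedes the 2027-06-07 deadline; the claim is timely.

TIMELY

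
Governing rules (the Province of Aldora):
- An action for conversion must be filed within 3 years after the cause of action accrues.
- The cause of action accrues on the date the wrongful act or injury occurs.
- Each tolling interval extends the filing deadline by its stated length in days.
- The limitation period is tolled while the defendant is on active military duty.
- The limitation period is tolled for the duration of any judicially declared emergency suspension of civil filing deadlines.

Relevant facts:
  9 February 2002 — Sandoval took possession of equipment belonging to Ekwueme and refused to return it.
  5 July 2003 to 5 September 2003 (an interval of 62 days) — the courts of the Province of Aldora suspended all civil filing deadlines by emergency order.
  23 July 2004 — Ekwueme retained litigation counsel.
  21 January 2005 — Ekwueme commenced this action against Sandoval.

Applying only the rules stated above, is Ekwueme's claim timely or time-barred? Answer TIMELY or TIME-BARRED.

The limitation period began to run on 9 February 2002.
Adding the 3 years base period to 9 February 2002 gives a deadline of 9 February 2005, before any tolling.
The emergency suspension of filing deadlines from 5 July 2003 to 5 September 2003 tolled the period for 62 days, extending the deadline to 12 April 2005.
Nothing else in the chronology tolls or restarts the period.
The 21 January 2005 filing precedes the 12 April 2005 deadline; the claim is timely.

TIMELY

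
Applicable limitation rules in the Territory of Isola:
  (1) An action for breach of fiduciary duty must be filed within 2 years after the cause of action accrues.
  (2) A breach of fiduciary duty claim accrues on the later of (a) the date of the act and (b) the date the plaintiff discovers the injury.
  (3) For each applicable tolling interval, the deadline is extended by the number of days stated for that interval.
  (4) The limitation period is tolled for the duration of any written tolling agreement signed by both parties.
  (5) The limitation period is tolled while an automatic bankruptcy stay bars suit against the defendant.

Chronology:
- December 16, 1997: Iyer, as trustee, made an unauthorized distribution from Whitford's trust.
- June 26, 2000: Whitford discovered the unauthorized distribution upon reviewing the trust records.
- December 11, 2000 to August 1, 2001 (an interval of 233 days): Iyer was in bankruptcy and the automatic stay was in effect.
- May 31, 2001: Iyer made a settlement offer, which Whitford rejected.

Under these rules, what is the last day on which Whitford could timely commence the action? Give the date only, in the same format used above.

Taking the later of the act (December 16, 1997) and discovery (June 26, 2000), the claim accrued on June 26, 2000.
The untolled deadline — 2 years after June 26, 2000 — is June 26, 2002.
The period was tolled for 233 days by the automatic bankruptcy stay (December 11, 2000 to August 1, 2001), pushing the deadline to February 14, 2003.
Nothing else in the chronology tolls or restarts the period.

February 14, 2003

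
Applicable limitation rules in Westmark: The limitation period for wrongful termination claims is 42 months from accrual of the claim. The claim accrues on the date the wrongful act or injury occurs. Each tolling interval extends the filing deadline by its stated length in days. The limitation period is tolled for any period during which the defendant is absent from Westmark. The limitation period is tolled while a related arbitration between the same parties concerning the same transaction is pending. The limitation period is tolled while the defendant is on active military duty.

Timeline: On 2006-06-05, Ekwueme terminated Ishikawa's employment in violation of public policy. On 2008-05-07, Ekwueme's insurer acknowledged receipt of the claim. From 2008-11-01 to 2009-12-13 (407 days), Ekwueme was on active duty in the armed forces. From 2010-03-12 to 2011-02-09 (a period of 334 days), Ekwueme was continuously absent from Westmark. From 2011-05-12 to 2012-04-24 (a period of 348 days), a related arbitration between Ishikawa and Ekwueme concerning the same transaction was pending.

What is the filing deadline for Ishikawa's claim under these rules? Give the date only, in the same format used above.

The claim accrued on 2006-06-05, when the wrongful act occurred.
The untolled deadline — 42 months after 2006-06-05 — is 2009-12-05.
The defendant's active military service from 2008-11-01 to 2009-12-13 tolled the period for 407 days, extending the deadline to 2011-01-16.
The defendant's absence from the jurisdiction from 2010-03-12 to 2011-02-09 tolled the period for 334 days, extending the deadline to 2011-12-16.
The period was tolled for 348 days by the pending related arbitration (2011-05-12 to 2012-04-24), pushing the deadline to 2012-11-28.
The other events in the timeline have no effect on the limitation period under the stated rules.

2012-11-28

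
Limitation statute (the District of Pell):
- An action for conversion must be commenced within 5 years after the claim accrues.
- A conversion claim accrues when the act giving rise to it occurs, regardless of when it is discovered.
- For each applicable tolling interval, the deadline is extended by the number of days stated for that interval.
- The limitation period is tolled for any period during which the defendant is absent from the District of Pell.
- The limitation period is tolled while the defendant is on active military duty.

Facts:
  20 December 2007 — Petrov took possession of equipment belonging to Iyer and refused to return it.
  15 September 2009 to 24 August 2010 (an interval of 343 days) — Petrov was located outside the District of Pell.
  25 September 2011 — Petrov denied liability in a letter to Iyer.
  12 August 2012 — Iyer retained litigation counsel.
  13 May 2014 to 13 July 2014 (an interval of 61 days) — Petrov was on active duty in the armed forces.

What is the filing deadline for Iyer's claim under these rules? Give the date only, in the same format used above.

The claim accrued on 20 December 2007, the date of the act.
The untolled deadline — 5 years after 20 December 2007 — is 20 December 2012.
The defendant's absence from the jurisdiction from 15 September 2009 to 24 August 2010 tolled the period for 343 days, extending the deadline to 28 November 2013.
By the time the defendant's active military service began on 13 May 2014, the limitation period had already expired on 28 November 2013; that interval cannot revive it.
The other events in the timeline have no effect on the limitation period under the stated rules.

28 November 2013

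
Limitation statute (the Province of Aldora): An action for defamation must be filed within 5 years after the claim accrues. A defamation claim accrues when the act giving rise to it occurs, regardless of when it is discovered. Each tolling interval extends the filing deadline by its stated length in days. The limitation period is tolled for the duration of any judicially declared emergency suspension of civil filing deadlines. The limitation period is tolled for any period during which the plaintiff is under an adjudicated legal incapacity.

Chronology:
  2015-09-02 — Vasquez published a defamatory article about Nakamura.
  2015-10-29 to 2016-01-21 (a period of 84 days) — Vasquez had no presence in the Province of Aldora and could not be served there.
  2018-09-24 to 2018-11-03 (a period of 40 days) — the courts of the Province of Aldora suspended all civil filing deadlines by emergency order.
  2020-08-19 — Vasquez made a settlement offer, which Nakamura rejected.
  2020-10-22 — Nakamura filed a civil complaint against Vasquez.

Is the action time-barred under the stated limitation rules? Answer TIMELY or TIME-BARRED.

The limitation period began to run on 2015-09-02.
The untolled deadline — 5 years after 2015-09-02 — is 2020-09-02.
The period was tolled for 40 days by the emergency suspension of filing deadlines (2018-09-24 to 2018-11-03), pushing the deadline to 2020-10-12.
No stated provision tolls the period for the defendant's absence, so the interval from 2015-10-29 to 2016-01-21 has no effect on the deadline.
None of the other events listed affects the running of the period under the stated rules.
Filing on 2020-10-22 missed the 2020-10-12 deadline — the action is time-barred.

TIME-BARRED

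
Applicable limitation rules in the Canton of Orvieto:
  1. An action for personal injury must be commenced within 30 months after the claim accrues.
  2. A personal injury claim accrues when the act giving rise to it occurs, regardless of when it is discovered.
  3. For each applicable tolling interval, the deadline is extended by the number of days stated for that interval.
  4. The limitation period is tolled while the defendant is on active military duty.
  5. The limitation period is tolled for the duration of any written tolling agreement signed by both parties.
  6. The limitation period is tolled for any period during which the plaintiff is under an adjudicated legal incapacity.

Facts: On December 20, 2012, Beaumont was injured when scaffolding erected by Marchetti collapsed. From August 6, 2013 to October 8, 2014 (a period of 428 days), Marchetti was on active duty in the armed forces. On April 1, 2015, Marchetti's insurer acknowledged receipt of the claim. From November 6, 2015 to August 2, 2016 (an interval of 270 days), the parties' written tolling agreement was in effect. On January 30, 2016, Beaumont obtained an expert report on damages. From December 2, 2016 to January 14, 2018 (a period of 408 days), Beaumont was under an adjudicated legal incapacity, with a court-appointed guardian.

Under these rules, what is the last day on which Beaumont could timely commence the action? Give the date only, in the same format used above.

The claim accrued on December 20, 2012, when the wrongful act occurred.
The untolled deadline — 30 months after December 20, 2012 — is June 20, 2015.
The period was tolled for 428 days by the defendant's active military service (August 6, 2013 to October 8, 2014), pushing the deadline to August 21, 2016.
Because the written tolling agreement ran from November 6, 2015 to August 2, 2016, the deadline is extended by 270 days to May 18, 2017.
The period was tolled for 408 days by the plaintiff's legal incapacity (December 2, 2016 to January 14, 2018), pushing the deadline to June 30, 2018.
The other events in the timeline have no effect on the limitation period under the stated rules.

June 30, 2018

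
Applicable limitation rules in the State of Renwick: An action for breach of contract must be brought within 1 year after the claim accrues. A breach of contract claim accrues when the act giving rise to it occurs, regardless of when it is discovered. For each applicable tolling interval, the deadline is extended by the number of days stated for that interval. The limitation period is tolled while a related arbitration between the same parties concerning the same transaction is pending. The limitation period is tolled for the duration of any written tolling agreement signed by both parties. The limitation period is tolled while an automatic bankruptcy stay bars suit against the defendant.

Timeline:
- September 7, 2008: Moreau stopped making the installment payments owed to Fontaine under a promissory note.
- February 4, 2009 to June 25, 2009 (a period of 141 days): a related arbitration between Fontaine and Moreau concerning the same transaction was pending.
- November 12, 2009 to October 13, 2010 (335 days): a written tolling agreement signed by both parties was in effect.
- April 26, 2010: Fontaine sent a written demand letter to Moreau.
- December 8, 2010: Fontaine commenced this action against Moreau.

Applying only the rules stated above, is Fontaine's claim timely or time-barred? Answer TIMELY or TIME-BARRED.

The claim accrued on September 7, 2008, the date of the act.
1 year from September 7, 2008 is September 7, 2009.
Because the pending related arbitration ran from February 4, 2009 to June 25, 2009, the deadline is extended by 141 days to January 26, 2010.
The period was tolled for 335 days by the written tolling agreement (November 12, 2009 to October 13, 2010), pushing the deadline to December 27, 2010.
None of the other events listed affects the running of the period under the stated rules.
Fontaine filed on December 8, 2010, before the December 27, 2010 deadline, so the action is timely.

TIMELY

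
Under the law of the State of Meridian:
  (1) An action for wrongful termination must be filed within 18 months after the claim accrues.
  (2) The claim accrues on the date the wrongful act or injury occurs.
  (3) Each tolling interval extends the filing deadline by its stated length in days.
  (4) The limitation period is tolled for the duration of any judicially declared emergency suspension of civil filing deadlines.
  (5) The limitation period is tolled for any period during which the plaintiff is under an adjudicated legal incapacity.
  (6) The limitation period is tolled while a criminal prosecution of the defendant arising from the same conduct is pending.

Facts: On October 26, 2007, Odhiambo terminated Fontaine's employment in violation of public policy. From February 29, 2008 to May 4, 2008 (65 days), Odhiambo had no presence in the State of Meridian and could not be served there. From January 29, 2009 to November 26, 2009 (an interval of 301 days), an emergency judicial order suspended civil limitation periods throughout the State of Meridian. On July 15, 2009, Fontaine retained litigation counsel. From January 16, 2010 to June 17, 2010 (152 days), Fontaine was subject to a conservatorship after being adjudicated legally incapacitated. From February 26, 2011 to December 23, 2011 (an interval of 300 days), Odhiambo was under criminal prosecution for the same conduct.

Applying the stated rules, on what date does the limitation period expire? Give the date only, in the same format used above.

July 23, 2010

The limitation period began to run on October 26, 2007.
The untolled deadline — 18 months after October 26, 2007 — is April 26, 2009.
The emergency suspension of filing deadlines from January 29, 2009 to November 26, 2009 tolled the period for 301 days, extending the deadline to February 21, 2010.
The period was tolled for 152 days by the plaintiff's legal incapacity (January 16, 2010 to June 17, 2010), pushing the deadline to July 23, 2010.
The pending criminal prosecution from February 26, 2011 to December 23, 2011 began after the period had already run on July 23, 2010, so it has no tolling effect.
The defendant's absence from the jurisdiction from February 29, 2008 to May 4, 2008 does not toll the period, because no stated rule makes the defendant's absence a tolling event.
Nothing else in the chronology tolls or restarts the period.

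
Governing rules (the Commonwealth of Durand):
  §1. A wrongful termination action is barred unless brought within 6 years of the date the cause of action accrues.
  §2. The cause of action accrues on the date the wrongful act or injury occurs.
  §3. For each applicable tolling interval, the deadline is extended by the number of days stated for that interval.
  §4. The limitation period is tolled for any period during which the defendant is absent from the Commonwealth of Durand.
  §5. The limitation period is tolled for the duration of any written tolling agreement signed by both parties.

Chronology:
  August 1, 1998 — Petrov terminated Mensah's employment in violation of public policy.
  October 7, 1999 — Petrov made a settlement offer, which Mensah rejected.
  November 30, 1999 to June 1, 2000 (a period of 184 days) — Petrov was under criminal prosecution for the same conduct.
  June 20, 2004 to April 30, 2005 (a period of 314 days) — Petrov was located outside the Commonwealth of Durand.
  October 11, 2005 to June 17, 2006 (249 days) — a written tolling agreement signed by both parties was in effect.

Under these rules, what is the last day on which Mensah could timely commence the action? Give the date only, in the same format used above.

June 11, 2005

The limitation period began to run on August 1, 1998.
Adding the 6 years base period to August 1, 1998 gives a deadline of August 1, 2004, before any tolling.
Because the defendant's absence from the jurisdiction ran from June 20, 2004 to April 30, 2005, the deadline is extended by 314 days to June 11, 2005.
By the time the written tolling agreement began on October 11, 2005, the limitation period had already expired on June 11, 2005; that interval cannot revive it.
No stated provision tolls the period for a criminal prosecution, so the interval from November 30, 1999 to June 1, 2000 has no effect on the deadline.
Nothing else in the chronology tolls or restarts the period.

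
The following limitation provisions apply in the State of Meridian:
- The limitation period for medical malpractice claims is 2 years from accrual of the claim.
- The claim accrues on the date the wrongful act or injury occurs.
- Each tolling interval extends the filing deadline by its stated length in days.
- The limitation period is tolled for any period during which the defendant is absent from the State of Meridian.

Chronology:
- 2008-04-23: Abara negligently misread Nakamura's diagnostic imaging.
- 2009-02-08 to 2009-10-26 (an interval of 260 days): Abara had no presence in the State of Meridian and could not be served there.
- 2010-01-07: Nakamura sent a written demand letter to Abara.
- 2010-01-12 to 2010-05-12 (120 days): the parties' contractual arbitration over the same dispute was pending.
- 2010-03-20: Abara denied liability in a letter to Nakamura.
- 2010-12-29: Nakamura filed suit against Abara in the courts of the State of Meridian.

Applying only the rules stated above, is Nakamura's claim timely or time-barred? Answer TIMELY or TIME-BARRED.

The claim accrued on 2008-04-23, when the wrongful act occurred.
Adding the 2 years base period to 2008-04-23 gives a deadline of 2010-04-23, before any tolling.
The defendant's absence from the jurisdiction from 2009-02-08 to 2009-10-26 tolled the period for 260 days, extending the deadline to 2011-01-08.
The pending related arbitration from 2010-01-12 to 2010-05-12 does not toll the period, because no stated rule makes a pending arbitration a tolling event.
The other events in the timeline have no effect on the limitation period under the stated rules.
Nakamura filed on 2010-12-29, before the 2011-01-08 deadline, so the action is timely.

TIMELY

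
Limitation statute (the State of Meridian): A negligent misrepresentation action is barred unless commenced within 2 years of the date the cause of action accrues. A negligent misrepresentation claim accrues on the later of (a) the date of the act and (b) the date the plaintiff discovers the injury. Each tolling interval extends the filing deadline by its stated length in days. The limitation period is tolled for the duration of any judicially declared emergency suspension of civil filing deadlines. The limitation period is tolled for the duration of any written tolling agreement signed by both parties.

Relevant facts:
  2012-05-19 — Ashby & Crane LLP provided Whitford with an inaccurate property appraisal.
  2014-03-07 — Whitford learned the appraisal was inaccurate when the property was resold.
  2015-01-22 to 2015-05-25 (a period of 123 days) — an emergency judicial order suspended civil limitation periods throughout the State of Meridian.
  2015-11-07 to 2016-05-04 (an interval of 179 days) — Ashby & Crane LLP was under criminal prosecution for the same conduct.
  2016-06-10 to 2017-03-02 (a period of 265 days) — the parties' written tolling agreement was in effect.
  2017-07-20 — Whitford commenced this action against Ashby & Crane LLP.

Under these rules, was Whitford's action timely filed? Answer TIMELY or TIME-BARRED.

TIME-BARRED

The claim accrued on 2014-03-07 — the later of the 2012-05-19 act and the 2014-03-07 discovery.
2 years from 2014-03-07 is 2016-03-07.
The emergency suspension of filing deadlines from 2015-01-22 to 2015-05-25 tolled the period for 123 days, extending the deadline to 2016-07-08.
Because the written tolling agreement ran from 2016-06-10 to 2017-03-02, the deadline is extended by 265 days to 2017-03-30.
Although a criminal prosecution ran from 2015-11-07 to 2016-05-04, the stated rules do not make that a tolling event, so it is disregarded.
Whitford filed on 2017-07-20, after the 2017-03-30 deadline, so the action is time-barred.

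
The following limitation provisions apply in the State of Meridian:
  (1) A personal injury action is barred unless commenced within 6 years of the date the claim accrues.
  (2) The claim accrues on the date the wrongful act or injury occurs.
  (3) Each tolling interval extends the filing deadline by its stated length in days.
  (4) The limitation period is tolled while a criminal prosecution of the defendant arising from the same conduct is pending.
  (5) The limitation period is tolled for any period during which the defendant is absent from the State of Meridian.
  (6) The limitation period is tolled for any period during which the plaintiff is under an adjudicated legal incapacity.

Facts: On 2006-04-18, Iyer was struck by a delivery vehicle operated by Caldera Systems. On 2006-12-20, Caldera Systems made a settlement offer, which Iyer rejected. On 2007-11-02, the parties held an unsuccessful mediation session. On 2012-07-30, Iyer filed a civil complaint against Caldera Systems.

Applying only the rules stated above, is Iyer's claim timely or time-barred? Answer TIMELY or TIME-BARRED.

The limitation period began to run on 2006-04-18.
6 years from 2006-04-18 is 2012-04-18.
None of the other events listed affects the running of the period under the stated rules.
Filing on 2012-07-30 missed the 2012-04-18 deadline — the action is time-barred.

TIME-BARRED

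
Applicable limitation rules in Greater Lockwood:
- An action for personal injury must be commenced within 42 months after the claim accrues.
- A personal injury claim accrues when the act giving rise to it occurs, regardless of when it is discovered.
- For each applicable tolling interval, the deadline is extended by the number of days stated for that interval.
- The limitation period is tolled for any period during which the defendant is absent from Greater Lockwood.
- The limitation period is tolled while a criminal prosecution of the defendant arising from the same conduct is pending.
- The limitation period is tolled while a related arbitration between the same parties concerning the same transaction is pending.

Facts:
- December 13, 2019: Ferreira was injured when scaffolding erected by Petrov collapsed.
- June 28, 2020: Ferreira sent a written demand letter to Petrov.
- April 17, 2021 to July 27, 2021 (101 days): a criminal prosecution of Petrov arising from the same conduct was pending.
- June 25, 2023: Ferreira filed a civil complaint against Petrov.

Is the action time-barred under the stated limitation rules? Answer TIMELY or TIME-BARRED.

TIMELY

The claim accrued on December 13, 2019, the date of the act.
The untolled deadline — 42 months after December 13, 2019 — is June 13, 2023.
The period was tolled for 101 days by the pending criminal prosecution (April 17, 2021 to July 27, 2021), pushing the deadline to September 22, 2023.
None of the other events listed affects the running of the period under the stated rules.
Filing on June 25, 2023 beat the September 22, 2023 deadline — the action is timely.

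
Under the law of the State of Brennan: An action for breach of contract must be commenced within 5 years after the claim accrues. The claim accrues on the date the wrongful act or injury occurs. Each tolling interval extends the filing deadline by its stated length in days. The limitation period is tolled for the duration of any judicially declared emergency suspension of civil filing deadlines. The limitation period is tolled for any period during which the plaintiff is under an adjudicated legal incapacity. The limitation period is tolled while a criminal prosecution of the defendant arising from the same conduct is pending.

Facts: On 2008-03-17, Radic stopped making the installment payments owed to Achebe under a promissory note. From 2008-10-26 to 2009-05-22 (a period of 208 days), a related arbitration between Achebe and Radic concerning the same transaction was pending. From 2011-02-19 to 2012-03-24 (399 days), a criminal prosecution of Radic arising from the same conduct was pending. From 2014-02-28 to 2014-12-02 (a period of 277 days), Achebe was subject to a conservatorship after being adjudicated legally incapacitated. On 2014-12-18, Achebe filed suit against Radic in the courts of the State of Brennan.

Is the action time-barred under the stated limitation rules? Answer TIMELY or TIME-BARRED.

TIMELY

The claim accrued on 2008-03-17, the date of the act.
Adding the 5 years base period to 2008-03-17 gives a deadline of 2013-03-17, before any tolling.
Because the pending criminal prosecution ran from 2011-02-19 to 2012-03-24, the deadline is extended by 399 days to 2014-04-20.
The plaintiff's legal incapacity from 2014-02-28 to 2014-12-02 tolled the period for 277 days, extending the deadline to 2015-01-22.
The pending related arbitration from 2008-10-26 to 2009-05-22 does not toll the period, because no stated rule makes a pending arbitration a tolling event.
Achebe filed on 2014-12-18, before the 2015-01-22 deadline, so the action is timely.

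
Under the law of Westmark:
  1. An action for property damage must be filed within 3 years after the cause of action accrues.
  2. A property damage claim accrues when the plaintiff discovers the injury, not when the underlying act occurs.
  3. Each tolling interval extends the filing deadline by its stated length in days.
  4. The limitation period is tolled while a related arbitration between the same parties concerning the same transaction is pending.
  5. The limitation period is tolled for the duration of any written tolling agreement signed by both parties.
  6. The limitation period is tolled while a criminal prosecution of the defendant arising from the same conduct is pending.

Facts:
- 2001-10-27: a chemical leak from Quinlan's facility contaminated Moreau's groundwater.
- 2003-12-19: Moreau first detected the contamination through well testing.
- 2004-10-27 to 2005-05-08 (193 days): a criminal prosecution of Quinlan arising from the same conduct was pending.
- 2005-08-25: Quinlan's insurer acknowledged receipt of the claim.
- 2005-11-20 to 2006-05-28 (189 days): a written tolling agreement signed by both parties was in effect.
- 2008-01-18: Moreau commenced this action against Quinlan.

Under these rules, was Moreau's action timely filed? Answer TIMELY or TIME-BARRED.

Under the discovery rule, the claim accrued on 2003-12-19, when Moreau discovered the injury — not on the 2001-10-27 date of the underlying act.
3 years from 2003-12-19 is 2006-12-19.
The pending criminal prosecution from 2004-10-27 to 2005-05-08 tolled the period for 193 days, extending the deadline to 2007-06-30.
Because the written tolling agreement ran from 2005-11-20 to 2006-05-28, the deadline is extended by 189 days to 2008-01-05.
None of the other events listed affects the running of the period under the stated rules.
The 2008-01-18 filing falls after the 2008-01-05 deadline; the claim is time-barred.

TIME-BARRED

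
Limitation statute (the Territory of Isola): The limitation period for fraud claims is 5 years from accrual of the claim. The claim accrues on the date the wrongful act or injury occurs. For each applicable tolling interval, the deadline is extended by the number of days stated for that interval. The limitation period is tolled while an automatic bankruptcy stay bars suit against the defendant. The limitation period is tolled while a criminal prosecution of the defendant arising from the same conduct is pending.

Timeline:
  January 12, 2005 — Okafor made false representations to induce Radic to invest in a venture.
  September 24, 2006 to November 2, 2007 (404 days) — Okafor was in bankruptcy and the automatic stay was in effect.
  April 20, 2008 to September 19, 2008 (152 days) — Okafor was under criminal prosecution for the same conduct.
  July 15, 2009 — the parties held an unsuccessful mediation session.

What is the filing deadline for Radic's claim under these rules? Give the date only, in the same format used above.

The claim accrued on January 12, 2005, when the wrongful act occurred.
Adding the 5 years base period to January 12, 2005 gives a deadline of January 12, 2010, before any tolling.
Because the automatic bankruptcy stay ran from September 24, 2006 to November 2, 2007, the deadline is extended by 404 days to February 20, 2011.
The period was tolled for 152 days by the pending criminal prosecution (April 20, 2008 to September 19, 2008), pushing the deadline to July 22, 2011.
The other events in the timeline have no effect on the limitation period under the stated rules.

July 22, 2011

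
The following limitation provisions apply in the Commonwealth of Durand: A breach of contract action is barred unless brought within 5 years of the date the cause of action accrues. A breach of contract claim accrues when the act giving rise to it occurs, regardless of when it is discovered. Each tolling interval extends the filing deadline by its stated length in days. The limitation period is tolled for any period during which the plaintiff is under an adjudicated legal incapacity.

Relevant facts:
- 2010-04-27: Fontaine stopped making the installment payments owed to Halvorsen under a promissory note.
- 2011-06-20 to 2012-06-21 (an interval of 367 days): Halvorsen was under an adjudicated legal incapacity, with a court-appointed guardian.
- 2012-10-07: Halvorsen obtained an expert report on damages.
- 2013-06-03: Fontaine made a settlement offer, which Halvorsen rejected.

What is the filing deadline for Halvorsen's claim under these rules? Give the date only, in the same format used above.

2016-04-28

The limitation period began to run on 2010-04-27.
The untolled deadline — 5 years after 2010-04-27 — is 2015-04-27.
Because the plaintiff's legal incapacity ran from 2011-06-20 to 2012-06-21, the deadline is extended by 367 days to 2016-04-28.
Nothing else in the chronology tolls or restarts the period.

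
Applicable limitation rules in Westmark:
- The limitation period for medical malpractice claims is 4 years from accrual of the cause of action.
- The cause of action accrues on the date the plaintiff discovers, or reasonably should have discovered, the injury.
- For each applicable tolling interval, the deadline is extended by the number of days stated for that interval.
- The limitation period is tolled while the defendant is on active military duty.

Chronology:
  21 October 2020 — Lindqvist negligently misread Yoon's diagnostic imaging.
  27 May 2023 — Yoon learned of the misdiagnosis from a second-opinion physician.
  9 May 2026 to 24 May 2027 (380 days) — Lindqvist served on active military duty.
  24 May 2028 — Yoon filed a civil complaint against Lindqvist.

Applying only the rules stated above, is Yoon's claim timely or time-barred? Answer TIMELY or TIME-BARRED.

Under the discovery rule, the claim accrued on 27 May 2023, when Yoon discovered the injury — not on the 21 October 2020 date of the underlying act.
Adding the 4 years base period to 27 May 2023 gives a deadline of 27 May 2027, before any tolling.
Because the defendant's active military service ran from 9 May 2026 to 24 May 2027, the deadline is extended by 380 days to 10 June 2028.
Yoon filed on 24 May 2028, before the 10 June 2028 deadline, so the action is timely.

TIMELY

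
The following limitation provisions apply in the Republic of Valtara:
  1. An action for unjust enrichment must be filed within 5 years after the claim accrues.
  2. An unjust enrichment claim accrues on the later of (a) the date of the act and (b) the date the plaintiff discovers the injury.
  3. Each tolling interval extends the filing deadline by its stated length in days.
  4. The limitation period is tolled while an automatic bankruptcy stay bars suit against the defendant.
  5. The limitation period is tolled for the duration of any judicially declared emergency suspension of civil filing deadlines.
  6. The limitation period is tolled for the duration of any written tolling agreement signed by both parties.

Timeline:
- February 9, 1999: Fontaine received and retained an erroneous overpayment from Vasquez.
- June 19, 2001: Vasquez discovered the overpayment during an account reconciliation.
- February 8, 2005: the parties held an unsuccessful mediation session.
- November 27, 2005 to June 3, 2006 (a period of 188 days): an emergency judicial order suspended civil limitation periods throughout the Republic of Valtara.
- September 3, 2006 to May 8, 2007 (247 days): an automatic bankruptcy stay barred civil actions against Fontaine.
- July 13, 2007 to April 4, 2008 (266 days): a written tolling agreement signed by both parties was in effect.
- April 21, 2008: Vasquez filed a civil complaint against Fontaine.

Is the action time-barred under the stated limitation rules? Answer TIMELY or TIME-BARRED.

TIMELY

Because discovery on June 19, 2001 post-dates the February 9, 1999 act, accrual under the later-of rule falls on June 19, 2001.
Adding the 5 years base period to June 19, 2001 gives a deadline of June 19, 2006, before any tolling.
Because the emergency suspension of filing deadlines ran from November 27, 2005 to June 3, 2006, the deadline is extended by 188 days to December 24, 2006.
The automatic bankruptcy stay from September 3, 2006 to May 8, 2007 tolled the period for 247 days, extending the deadline to August 28, 2007.
Because the written tolling agreement ran from July 13, 2007 to April 4, 2008, the deadline is extended by 266 days to May 20, 2008.
Nothing else in the chronology tolls or restarts the period.
The April 21, 2008 filing precedes the May 20, 2008 deadline; the claim is timely.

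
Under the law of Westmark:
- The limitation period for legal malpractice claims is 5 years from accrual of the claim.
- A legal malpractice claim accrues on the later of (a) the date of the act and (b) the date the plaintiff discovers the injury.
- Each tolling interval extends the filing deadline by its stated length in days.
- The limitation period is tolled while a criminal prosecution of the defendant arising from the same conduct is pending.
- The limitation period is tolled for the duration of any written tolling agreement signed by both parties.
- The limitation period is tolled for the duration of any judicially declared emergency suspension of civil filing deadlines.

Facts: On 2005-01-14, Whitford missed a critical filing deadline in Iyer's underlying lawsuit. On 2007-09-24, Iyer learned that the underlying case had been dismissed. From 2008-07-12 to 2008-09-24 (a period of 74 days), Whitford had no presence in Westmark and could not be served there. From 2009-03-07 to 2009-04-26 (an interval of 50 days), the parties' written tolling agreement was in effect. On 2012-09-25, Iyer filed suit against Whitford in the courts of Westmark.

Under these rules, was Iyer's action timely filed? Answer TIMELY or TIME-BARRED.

TIMELY

Because discovery on 2007-09-24 post-dates the 2005-01-14 act, accrual under the later-of rule falls on 2007-09-24.
The untolled deadline — 5 years after 2007-09-24 — is 2012-09-24.
Because the written tolling agreement ran from 2009-03-07 to 2009-04-26, the deadline is extended by 50 days to 2012-11-13.
The defendant's absence from the jurisdiction from 2008-07-12 to 2008-09-24 does not toll the period, because no stated rule makes the defendant's absence a tolling event.
The 2012-09-25 filing precedes the 2012-11-13 deadline; the claim is timely.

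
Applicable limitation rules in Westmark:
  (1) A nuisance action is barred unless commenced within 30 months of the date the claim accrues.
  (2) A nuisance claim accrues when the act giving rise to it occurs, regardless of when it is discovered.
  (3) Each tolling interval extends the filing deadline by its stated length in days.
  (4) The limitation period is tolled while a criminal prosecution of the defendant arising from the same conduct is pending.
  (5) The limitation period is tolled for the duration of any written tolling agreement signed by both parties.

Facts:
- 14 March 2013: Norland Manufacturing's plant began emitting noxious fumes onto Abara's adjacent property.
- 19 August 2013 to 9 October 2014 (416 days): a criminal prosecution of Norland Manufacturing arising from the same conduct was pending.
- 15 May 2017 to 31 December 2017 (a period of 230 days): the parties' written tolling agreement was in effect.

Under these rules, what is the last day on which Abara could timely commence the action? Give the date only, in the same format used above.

The claim accrued on 14 March 2013, the date of the act.
30 months from 14 March 2013 is 14 September 2015.
The period was tolled for 416 days by the pending criminal prosecution (19 August 2013 to 9 October 2014), pushing the deadline to 3 November 2016.
By the time the written tolling agreement began on 15 May 2017, the limitation period had already expired on 3 November 2016; that interval cannot revive it.

3 November 2016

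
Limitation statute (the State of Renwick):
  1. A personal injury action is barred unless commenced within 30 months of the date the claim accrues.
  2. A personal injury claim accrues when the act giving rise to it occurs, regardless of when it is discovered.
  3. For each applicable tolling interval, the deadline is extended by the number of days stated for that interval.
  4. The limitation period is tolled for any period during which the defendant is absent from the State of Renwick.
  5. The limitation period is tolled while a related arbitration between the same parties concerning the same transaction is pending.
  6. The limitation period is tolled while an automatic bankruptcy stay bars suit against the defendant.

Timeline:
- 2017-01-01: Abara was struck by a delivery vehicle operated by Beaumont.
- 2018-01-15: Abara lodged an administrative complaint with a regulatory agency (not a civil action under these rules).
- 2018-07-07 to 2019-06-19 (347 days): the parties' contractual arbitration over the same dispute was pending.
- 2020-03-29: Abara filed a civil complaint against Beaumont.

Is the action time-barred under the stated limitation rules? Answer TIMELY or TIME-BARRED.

TIMELY

The claim accrued on 2017-01-01, when the wrongful act occurred.
30 months from 2017-01-01 is 2019-07-01.
The period was tolled for 347 days by the pending related arbitration (2018-07-07 to 2019-06-19), pushing the deadline to 2020-06-12.
None of the other events listed affects the running of the period under the stated rules.
The 2020-03-29 filing precedes the 2020-06-12 deadline; the claim is timely.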